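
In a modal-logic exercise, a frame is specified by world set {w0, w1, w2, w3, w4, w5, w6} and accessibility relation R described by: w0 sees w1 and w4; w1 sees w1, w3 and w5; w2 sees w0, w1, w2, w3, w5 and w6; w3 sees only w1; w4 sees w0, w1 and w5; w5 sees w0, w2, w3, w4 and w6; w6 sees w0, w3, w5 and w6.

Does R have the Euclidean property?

No

Euclidean: no — w0 R w1 and w0 R w4, but not w1 R w4.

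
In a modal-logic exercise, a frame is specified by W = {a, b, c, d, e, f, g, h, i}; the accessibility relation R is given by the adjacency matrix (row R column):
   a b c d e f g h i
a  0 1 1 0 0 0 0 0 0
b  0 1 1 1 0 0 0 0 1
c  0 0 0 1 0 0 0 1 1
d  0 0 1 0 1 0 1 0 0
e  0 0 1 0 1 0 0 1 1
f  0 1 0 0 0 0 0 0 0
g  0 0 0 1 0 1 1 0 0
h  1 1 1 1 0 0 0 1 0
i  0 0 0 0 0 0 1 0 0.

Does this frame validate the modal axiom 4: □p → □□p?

By correspondence theory, 4 is valid on a frame iff R is transitive.
Transitive: no — a R b and b R d, but not a R d.

No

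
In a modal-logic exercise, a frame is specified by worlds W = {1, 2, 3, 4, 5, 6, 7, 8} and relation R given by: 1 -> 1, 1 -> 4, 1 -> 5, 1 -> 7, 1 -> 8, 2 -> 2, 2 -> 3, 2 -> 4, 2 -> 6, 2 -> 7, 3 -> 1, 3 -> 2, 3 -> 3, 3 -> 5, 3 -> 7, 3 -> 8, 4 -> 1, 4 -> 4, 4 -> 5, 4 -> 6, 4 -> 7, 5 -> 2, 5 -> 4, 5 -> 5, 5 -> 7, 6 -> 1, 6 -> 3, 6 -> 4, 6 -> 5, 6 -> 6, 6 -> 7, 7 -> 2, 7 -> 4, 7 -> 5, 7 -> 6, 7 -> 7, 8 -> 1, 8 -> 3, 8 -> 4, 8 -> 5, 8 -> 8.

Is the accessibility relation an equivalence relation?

No

Reflexive: yes — every world is R-related to itself.
Symmetric: no — 1 R 5 but not 5 R 1.
Transitive: no — 1 R 4 and 4 R 6, but not 1 R 6.
So R is not an equivalence relation.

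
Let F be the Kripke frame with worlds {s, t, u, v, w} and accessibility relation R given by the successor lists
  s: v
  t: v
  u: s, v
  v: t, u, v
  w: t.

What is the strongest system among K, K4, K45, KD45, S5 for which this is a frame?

K

Transitive (axiom 4): no — s R v and v R t, but not s R t.
Euclidean (axiom 5): no — u R v and u R s, but not v R s.
Serial (axiom D): yes — every world has a successor (e.g. s R v).
Reflexive (axiom T): no — s is not related to itself.
So F validates K; K4 would additionally require R to be transitive. The strongest is K.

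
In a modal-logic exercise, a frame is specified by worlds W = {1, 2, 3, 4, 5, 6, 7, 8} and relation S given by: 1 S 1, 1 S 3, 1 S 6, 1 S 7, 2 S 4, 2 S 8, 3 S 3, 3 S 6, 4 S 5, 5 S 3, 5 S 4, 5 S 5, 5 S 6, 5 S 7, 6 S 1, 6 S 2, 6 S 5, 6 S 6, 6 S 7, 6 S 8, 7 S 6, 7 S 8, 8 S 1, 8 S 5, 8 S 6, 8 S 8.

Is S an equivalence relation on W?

Reflexive: no — 2 is not related to itself.
Symmetric: no — 1 S 3 but not 3 S 1.
Transitive: no — 1 S 6 and 6 S 2, but not 1 S 2.
So S is not an equivalence relation.

No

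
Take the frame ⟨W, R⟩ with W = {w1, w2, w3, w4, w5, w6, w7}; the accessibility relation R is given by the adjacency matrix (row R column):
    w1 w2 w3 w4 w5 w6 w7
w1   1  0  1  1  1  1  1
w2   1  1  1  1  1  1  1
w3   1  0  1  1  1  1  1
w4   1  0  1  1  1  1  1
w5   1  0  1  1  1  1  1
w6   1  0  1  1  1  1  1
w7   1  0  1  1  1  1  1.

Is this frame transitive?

Yes

Transitive: yes — every two-step R-path is closed by a direct edge.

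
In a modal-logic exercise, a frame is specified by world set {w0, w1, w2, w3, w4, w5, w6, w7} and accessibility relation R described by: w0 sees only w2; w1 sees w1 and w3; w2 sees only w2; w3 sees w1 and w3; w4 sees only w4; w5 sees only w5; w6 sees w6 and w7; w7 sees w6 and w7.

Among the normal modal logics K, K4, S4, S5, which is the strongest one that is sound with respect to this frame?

Transitive (axiom 4): yes — every two-step R-path is closed by a direct edge.
Reflexive (axiom T): no — w0 is not related to itself.
Euclidean (axiom 5): yes — any two successors of a common world are R-related.
So F validates K, K4; S4 would additionally require R to be reflexive. The strongest is K4.

K4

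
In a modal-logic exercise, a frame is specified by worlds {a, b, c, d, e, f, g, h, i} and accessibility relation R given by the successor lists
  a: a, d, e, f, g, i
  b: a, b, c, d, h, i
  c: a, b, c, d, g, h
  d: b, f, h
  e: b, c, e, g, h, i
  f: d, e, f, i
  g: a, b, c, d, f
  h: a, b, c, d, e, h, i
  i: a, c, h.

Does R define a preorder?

No

Reflexive: no — d is not related to itself.
Transitive: no — a R d and d R b, but not a R b.
So R is not a preorder.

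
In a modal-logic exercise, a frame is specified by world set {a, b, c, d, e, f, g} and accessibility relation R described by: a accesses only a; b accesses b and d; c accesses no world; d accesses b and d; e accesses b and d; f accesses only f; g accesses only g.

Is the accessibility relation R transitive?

Yes

Transitive: yes — every two-step R-path is closed by a direct edge.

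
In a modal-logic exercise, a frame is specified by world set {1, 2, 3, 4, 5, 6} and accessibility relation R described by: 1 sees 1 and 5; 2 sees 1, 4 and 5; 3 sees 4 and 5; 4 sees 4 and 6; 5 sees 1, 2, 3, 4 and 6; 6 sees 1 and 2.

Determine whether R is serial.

Serial: yes — every world has a successor (e.g. 1 R 1).

Yes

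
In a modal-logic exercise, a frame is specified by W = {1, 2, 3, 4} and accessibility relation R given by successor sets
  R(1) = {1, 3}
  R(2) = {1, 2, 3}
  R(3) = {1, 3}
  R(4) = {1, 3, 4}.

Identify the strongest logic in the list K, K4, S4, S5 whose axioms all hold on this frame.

Transitive (axiom 4): yes — every two-step R-path is closed by a direct edge.
Reflexive (axiom T): yes — every world is R-related to itself.
Euclidean (axiom 5): no — 2 R 1 and 2 R 2, but not 1 R 2.
So F validates K, K4, S4; S5 would additionally require R to be Euclidean. The strongest is S4.

S4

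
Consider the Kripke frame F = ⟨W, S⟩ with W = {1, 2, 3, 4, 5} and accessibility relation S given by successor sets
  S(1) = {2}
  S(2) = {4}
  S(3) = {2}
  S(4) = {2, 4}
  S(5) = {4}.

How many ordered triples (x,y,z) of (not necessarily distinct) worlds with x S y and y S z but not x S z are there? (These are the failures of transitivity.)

4

Enumerating: (1,2,4), (2,4,2), (3,2,4), (5,4,2).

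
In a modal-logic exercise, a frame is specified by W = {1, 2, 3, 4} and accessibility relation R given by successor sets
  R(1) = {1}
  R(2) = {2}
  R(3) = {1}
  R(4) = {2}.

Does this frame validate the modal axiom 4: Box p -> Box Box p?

Yes

By correspondence theory, 4 is valid on a frame iff R is transitive.
Transitive: yes — every two-step R-path is closed by a direct edge.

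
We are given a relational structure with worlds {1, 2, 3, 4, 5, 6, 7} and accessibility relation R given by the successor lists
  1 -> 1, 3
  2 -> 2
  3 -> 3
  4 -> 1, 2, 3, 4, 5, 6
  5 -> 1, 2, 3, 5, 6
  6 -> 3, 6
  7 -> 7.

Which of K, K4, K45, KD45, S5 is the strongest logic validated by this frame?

Transitive (axiom 4): yes — every two-step R-path is closed by a direct edge.
Euclidean (axiom 5): no — 4 R 1 and 4 R 2, but not 1 R 2.
Serial (axiom D): yes — every world has a successor (e.g. 1 R 1).
Reflexive (axiom T): yes — every world is R-related to itself.
So F validates K, K4; K45 would additionally require R to be Euclidean. The strongest is K4.

K4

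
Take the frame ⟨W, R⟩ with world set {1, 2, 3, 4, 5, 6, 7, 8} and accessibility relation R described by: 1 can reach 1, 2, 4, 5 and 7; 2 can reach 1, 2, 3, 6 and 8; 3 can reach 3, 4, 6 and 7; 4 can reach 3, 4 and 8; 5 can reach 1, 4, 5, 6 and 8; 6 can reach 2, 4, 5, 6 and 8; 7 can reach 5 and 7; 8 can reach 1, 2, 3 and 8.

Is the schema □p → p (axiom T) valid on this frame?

Yes

Axiom T corresponds to the accessibility relation being reflexive.
Reflexive: yes — every world is R-related to itself.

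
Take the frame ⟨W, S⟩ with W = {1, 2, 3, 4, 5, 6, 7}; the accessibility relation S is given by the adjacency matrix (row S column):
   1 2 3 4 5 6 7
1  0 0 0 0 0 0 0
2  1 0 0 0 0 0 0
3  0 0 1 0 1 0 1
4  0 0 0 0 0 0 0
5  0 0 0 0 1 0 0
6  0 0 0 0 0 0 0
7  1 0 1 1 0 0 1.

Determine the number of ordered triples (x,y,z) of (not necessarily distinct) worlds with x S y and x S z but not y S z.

14

Enumerating: (2,1,1), (3,5,3), (3,5,7), (3,7,5), (7,1,1), (7,1,3), (7,1,4), (7,1,7), (7,3,1), (7,3,4), (7,4,1), (7,4,3), (7,4,4), (7,4,7).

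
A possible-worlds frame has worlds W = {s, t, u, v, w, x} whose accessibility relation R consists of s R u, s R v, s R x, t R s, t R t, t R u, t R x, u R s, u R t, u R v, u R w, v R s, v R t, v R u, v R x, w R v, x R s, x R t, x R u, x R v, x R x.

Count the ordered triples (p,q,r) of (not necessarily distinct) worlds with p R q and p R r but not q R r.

28

Enumerating: (s,u,u), (s,u,x), (s,v,v), (t,s,s), (t,s,t), (t,u,u), (t,u,x), (u,s,s), (u,s,t), (u,s,w), (u,t,v), (u,t,w), … and 16 more.
Total: 28.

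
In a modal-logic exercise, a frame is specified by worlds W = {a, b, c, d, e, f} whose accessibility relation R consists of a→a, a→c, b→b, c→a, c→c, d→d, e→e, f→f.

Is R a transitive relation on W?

Transitive: yes — every two-step R-path is closed by a direct edge.

Yes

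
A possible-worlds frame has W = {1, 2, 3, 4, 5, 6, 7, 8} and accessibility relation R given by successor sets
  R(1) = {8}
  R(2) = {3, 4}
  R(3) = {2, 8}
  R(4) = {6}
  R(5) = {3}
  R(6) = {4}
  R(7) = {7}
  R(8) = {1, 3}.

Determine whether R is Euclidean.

No

Euclidean: no — 2 R 3 and 2 R 4, but not 3 R 4.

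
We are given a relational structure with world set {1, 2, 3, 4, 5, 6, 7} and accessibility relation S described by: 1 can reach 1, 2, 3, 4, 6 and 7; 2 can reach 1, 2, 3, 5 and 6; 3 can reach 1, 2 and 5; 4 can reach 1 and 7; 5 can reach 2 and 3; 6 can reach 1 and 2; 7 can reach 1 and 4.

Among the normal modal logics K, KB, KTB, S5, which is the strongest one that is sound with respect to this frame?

Symmetric (axiom B): yes — every pair in S has its reverse in S.
Reflexive (axiom T): no — 3 is not related to itself.
Euclidean (axiom 5): no — 1 S 2 and 1 S 4, but not 2 S 4.
So F validates K, KB; KTB would additionally require S to be reflexive. The strongest is KB.

KB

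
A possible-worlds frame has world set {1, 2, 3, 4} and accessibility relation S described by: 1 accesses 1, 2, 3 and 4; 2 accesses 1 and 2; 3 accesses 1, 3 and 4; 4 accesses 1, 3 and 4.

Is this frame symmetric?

Yes

Symmetric: yes — every pair in S has its reverse in S.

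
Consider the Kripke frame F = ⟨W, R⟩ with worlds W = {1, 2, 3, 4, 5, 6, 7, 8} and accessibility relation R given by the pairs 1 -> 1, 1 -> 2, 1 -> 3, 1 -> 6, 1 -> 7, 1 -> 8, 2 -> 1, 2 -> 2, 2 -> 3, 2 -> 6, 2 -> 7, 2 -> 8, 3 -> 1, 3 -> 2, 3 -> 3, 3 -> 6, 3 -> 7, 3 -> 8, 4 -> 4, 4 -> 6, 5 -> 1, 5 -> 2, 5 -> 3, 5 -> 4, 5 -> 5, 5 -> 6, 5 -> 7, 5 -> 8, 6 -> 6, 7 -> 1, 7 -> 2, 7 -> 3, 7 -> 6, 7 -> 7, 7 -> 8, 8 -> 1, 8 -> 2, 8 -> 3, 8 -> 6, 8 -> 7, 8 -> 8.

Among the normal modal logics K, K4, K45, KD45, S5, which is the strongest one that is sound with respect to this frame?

Transitive (axiom 4): yes — every two-step R-path is closed by a direct edge.
Euclidean (axiom 5): no — 1 R 6 and 1 R 2, but not 6 R 2.
Serial (axiom D): yes — every world has a successor (e.g. 1 R 1).
Reflexive (axiom T): yes — every world is R-related to itself.
So F validates K, K4; K45 would additionally require R to be Euclidean. The strongest is K4.

K4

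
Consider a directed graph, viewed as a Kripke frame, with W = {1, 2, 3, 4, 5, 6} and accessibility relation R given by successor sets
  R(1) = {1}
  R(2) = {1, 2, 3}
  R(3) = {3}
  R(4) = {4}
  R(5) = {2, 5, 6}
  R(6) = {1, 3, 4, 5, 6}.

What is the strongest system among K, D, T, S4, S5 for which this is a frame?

T

Serial (axiom D): yes — every world has a successor (e.g. 1 R 1).
Reflexive (axiom T): yes — every world is R-related to itself.
Transitive (axiom 4): no — 5 R 2 and 2 R 1, but not 5 R 1.
Euclidean (axiom 5): no — 2 R 1 and 2 R 3, but not 1 R 3.
So F validates K, D, T; S4 would additionally require R to be transitive. The strongest is T.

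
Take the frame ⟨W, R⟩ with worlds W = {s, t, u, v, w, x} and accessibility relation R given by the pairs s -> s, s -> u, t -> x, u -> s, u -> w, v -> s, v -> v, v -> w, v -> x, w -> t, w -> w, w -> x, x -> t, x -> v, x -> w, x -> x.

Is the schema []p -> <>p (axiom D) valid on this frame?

Yes

By correspondence theory, D is valid on a frame iff R is serial.
Serial: yes — every world has a successor (e.g. s R s).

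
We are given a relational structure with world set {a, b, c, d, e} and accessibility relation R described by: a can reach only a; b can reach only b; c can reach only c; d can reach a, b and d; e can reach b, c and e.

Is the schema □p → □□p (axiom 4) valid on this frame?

By correspondence theory, 4 is valid on a frame iff R is transitive.
Transitive: yes — every two-step R-path is closed by a direct edge.

Yes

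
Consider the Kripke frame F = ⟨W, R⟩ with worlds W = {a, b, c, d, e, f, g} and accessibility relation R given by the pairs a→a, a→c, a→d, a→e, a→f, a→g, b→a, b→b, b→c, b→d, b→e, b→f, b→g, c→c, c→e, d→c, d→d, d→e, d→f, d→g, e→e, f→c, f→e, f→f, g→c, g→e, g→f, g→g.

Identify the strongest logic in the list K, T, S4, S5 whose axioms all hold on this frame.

Reflexive (axiom T): yes — every world is R-related to itself.
Transitive (axiom 4): yes — every two-step R-path is closed by a direct edge.
Euclidean (axiom 5): no — a R c and a R d, but not c R d.
So F validates K, T, S4; S5 would additionally require R to be Euclidean. The strongest is S4.

S4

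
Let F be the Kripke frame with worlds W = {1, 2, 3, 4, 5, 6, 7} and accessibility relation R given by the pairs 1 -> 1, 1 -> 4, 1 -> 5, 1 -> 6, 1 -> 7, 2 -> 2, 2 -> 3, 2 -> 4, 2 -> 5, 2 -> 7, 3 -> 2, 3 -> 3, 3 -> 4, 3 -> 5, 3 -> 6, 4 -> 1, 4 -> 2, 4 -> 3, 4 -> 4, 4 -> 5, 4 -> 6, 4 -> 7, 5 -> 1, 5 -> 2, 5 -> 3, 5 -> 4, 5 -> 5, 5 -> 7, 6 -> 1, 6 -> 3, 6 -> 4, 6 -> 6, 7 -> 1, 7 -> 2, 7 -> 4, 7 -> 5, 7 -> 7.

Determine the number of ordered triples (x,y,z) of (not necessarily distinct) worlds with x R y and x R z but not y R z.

Enumerating: (1,5,6), (1,6,5), (1,6,7), (1,7,6), (2,3,7), (2,7,3), (3,2,6), (3,5,6), (3,6,2), (3,6,5), (4,1,2), (4,1,3), … and 20 more.
Total: 32.

32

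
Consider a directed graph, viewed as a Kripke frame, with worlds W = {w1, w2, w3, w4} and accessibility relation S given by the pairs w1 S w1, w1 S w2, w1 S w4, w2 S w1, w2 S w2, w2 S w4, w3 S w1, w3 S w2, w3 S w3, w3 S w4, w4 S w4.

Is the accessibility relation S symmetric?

Symmetric: no — w1 S w4 but not w4 S w1.

No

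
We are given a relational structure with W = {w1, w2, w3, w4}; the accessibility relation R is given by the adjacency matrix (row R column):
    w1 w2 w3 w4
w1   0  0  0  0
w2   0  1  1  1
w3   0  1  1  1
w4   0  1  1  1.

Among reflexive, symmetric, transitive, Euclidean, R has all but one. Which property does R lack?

Reflexive: no — w1 is not related to itself.
Symmetric: yes — every pair in R has its reverse in R.
Transitive: yes — every two-step R-path is closed by a direct edge.
Euclidean: yes — any two successors of a common world are R-related.
Only reflexive fails.

reflexive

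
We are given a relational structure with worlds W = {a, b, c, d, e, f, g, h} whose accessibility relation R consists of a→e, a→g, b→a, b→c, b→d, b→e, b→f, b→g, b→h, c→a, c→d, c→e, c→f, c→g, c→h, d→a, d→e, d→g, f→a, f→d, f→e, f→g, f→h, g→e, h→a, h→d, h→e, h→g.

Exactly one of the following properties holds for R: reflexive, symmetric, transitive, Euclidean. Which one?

transitive

Reflexive: no — a is not related to itself.
Symmetric: no — a R e but not e R a.
Transitive: yes — every two-step R-path is closed by a direct edge.
Euclidean: no — a R e and a R g, but not e R g.
Only transitive holds.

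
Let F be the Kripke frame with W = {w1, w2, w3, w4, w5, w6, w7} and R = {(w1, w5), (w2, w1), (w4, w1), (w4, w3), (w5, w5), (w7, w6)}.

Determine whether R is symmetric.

Symmetric: no — w1 R w5 but not w5 R w1.

No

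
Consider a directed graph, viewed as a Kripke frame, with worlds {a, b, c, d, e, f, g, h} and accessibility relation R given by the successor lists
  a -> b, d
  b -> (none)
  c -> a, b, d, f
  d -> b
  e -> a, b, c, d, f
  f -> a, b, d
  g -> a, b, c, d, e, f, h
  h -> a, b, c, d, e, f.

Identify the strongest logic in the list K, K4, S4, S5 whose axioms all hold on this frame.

Transitive (axiom 4): yes — every two-step R-path is closed by a direct edge.
Reflexive (axiom T): no — a is not related to itself.
Euclidean (axiom 5): no — a R b and a R d, but not b R d.
So F validates K, K4; S4 would additionally require R to be reflexive. The strongest is K4.

K4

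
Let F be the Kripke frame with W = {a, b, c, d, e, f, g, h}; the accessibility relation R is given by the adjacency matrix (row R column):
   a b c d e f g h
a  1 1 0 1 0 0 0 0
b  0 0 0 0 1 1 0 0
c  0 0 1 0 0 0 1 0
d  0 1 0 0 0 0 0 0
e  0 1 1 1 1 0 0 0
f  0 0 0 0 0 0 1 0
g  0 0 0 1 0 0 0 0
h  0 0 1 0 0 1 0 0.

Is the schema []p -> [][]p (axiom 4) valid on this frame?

No

Axiom 4 corresponds to the accessibility relation being transitive.
Transitive: no — a R b and b R e, but not a R e.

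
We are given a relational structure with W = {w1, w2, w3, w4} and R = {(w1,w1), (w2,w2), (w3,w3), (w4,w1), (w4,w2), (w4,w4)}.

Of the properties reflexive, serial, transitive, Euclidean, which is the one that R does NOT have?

Euclidean

Reflexive: yes — every world is R-related to itself.
Serial: yes — every world has a successor (e.g. w1 R w1).
Transitive: yes — every two-step R-path is closed by a direct edge.
Euclidean: no — w4 R w1 and w4 R w2, but not w1 R w2.
Only Euclidean fails.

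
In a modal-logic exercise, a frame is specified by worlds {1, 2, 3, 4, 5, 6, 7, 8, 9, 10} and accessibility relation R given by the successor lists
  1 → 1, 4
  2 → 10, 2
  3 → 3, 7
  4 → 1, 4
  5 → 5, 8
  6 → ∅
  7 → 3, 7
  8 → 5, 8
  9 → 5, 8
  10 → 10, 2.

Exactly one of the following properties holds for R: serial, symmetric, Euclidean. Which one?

Serial: no — 6 has no R-successor.
Symmetric: no — 9 R 5 but not 5 R 9.
Euclidean: yes — any two successors of a common world are R-related.
Only Euclidean holds.

Euclidean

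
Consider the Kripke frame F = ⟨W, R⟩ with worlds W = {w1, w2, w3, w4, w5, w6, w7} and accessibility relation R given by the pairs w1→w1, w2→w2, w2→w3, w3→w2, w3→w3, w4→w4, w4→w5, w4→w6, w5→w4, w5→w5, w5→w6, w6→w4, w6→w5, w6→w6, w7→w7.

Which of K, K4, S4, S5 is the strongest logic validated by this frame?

S5

Transitive (axiom 4): yes — every two-step R-path is closed by a direct edge.
Reflexive (axiom T): yes — every world is R-related to itself.
Euclidean (axiom 5): yes — any two successors of a common world are R-related.
So F validates K, K4, S4, S5. The strongest is S5.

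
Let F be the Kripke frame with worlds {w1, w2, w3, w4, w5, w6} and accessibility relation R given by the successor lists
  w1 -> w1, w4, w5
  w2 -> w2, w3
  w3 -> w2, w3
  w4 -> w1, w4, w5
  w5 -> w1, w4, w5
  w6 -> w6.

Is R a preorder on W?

Yes

Reflexive: yes — every world is R-related to itself.
Transitive: yes — every two-step R-path is closed by a direct edge.
So R is a preorder.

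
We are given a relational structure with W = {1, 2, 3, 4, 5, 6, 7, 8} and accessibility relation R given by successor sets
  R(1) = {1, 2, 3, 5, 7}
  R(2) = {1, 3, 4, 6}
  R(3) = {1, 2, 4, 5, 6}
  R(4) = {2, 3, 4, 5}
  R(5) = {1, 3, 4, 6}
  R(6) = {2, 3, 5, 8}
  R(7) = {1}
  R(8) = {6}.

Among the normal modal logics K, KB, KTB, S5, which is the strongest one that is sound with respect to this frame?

KB

Symmetric (axiom B): yes — every pair in R has its reverse in R.
Reflexive (axiom T): no — 2 is not related to itself.
Euclidean (axiom 5): no — 1 R 2 and 1 R 5, but not 2 R 5.
So F validates K, KB; KTB would additionally require R to be reflexive. The strongest is KB.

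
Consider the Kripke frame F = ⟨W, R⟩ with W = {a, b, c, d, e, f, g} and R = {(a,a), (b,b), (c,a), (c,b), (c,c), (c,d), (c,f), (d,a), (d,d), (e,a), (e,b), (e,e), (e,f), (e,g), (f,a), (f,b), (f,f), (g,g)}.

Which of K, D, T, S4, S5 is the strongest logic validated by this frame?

S4

Serial (axiom D): yes — every world has a successor (e.g. a R a).
Reflexive (axiom T): yes — every world is R-related to itself.
Transitive (axiom 4): yes — every two-step R-path is closed by a direct edge.
Euclidean (axiom 5): no — c R a and c R b, but not a R b.
So F validates K, D, T, S4; S5 would additionally require R to be Euclidean. The strongest is S4.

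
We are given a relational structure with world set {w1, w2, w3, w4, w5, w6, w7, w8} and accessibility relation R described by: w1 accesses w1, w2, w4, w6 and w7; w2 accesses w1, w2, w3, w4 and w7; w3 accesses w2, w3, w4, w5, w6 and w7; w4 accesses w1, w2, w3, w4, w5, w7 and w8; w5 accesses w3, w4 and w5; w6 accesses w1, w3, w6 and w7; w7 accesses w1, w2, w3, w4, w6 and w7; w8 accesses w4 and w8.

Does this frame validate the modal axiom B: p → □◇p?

Axiom B corresponds to the accessibility relation being symmetric.
Symmetric: yes — every pair in R has its reverse in R.

Yes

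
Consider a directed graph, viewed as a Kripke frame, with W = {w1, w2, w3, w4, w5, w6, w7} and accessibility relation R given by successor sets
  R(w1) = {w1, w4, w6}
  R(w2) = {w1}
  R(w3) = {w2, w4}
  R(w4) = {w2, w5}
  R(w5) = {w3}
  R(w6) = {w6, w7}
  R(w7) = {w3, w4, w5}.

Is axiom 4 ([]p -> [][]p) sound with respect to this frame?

Axiom 4 corresponds to the accessibility relation being transitive.
Transitive: no — w1 R w4 and w4 R w2, but not w1 R w2.

No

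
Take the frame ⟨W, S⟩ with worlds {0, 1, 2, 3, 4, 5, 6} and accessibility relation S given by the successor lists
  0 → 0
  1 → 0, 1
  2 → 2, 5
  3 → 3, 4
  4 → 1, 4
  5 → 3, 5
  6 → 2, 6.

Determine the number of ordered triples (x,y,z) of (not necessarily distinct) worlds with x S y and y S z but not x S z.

5

Enumerating: (2,5,3), (3,4,1), (4,1,0), (5,3,4), (6,2,5).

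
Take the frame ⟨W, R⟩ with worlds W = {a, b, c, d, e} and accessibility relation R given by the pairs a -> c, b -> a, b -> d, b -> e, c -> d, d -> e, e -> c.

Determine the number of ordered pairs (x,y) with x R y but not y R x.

7

Enumerating: (a,c), (b,a), (b,d), (b,e), (c,d), (d,e), (e,c).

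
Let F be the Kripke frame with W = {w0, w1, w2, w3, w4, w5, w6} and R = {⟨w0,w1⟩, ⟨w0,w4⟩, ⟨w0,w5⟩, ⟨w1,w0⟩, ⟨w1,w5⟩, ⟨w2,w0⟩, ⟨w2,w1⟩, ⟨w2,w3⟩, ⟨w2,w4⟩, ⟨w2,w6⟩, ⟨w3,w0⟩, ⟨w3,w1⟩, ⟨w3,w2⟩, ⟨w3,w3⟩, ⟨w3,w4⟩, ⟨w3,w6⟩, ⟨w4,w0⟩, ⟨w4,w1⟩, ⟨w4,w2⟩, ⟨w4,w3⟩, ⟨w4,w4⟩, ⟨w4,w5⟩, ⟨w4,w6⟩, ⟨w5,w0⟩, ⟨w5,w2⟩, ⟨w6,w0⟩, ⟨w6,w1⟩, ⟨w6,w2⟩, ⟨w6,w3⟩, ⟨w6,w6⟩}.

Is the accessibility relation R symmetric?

Symmetric: no — w1 R w5 but not w5 R w1.

No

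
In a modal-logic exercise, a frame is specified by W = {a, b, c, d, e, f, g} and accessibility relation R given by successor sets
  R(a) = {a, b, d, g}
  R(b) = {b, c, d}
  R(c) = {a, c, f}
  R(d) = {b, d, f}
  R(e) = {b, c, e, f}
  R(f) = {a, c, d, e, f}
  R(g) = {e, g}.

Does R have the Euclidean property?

No

Euclidean: no — a R b and a R g, but not b R g.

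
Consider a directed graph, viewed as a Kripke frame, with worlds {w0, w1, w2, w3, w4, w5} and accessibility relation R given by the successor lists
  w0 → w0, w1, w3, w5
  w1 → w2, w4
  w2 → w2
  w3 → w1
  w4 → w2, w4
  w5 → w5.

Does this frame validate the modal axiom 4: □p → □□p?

Axiom 4 corresponds to the accessibility relation being transitive.
Transitive: no — w0 R w1 and w1 R w2, but not w0 R w2.

No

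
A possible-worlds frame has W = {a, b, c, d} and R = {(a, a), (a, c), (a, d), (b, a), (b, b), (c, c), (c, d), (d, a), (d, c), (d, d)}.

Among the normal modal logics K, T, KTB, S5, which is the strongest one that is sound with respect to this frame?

T

Reflexive (axiom T): yes — every world is R-related to itself.
Symmetric (axiom B): no — a R c but not c R a.
Euclidean (axiom 5): no — d R c and d R a, but not c R a.
So F validates K, T; KTB would additionally require R to be symmetric. The strongest is T.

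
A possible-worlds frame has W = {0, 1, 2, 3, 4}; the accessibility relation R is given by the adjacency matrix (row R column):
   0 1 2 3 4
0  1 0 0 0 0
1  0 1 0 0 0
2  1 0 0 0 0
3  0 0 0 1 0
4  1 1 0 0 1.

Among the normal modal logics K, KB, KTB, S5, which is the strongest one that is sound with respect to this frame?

K

Symmetric (axiom B): no — 2 R 0 but not 0 R 2.
Reflexive (axiom T): no — 2 is not related to itself.
Euclidean (axiom 5): no — 4 R 0 and 4 R 1, but not 0 R 1.
So F validates K; KB would additionally require R to be symmetric. The strongest is K.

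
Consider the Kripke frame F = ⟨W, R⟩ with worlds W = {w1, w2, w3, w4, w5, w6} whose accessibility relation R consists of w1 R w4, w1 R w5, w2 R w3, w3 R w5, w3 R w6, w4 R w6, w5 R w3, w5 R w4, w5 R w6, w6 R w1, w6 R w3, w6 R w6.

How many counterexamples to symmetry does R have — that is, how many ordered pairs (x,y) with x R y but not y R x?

Enumerating: (w1,w4), (w1,w5), (w2,w3), (w4,w6), (w5,w4), (w5,w6), (w6,w1).

7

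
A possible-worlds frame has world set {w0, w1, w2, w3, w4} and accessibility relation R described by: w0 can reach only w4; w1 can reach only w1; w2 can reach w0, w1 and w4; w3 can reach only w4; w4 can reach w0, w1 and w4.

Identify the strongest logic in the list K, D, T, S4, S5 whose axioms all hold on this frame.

D

Serial (axiom D): yes — every world has a successor (e.g. w0 R w4).
Reflexive (axiom T): no — w0 is not related to itself.
Transitive (axiom 4): no — w0 R w4 and w4 R w1, but not w0 R w1.
Euclidean (axiom 5): no — w2 R w0 and w2 R w1, but not w0 R w1.
So F validates K, D; T would additionally require R to be reflexive. The strongest is D.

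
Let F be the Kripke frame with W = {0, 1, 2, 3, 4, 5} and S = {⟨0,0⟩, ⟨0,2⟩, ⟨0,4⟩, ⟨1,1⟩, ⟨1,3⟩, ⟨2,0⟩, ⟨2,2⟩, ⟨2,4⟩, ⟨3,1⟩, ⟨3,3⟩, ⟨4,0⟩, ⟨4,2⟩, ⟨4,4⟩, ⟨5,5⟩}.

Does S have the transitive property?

Transitive: yes — every two-step S-path is closed by a direct edge.

Yes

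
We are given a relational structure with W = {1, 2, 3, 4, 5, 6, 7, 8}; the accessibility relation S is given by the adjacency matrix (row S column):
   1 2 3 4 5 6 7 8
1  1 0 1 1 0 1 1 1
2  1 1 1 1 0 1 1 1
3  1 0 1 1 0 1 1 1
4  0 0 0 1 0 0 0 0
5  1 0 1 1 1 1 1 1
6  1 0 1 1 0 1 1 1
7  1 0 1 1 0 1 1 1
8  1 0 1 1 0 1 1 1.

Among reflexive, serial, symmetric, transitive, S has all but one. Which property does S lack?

symmetric

Reflexive: yes — every world is S-related to itself.
Serial: yes — every world has a successor (e.g. 1 S 1).
Symmetric: no — 1 S 4 but not 4 S 1.
Transitive: yes — every two-step S-path is closed by a direct edge.
Only symmetric fails.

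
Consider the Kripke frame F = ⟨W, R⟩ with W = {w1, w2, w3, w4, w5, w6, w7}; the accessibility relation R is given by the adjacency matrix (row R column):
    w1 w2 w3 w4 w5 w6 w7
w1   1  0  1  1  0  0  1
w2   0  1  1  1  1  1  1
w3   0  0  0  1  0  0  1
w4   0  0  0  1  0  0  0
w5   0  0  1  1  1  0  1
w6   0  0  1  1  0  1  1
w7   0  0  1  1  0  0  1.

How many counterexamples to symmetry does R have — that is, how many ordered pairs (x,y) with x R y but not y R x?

16

Enumerating: (w1,w3), (w1,w4), (w1,w7), (w2,w3), (w2,w4), (w2,w5), (w2,w6), (w2,w7), (w3,w4), (w5,w3), (w5,w4), (w5,w7), (w6,w3), (w6,w4), (w6,w7), (w7,w4).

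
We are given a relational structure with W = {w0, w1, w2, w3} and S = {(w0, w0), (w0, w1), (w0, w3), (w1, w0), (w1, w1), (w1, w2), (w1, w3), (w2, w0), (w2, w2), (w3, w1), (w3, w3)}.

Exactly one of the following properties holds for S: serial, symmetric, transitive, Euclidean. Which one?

serial

Serial: yes — every world has a successor (e.g. w0 S w0).
Symmetric: no — w0 S w3 but not w3 S w0.
Transitive: no — w0 S w1 and w1 S w2, but not w0 S w2.
Euclidean: no — w1 S w0 and w1 S w2, but not w0 S w2.
Only serial holds.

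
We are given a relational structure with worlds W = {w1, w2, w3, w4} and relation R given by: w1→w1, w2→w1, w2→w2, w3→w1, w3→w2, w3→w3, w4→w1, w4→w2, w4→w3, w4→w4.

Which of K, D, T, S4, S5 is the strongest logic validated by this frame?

Serial (axiom D): yes — every world has a successor (e.g. w1 R w1).
Reflexive (axiom T): yes — every world is R-related to itself.
Transitive (axiom 4): yes — every two-step R-path is closed by a direct edge.
Euclidean (axiom 5): no — w3 R w1 and w3 R w2, but not w1 R w2.
So F validates K, D, T, S4; S5 would additionally require R to be Euclidean. The strongest is S4.

S4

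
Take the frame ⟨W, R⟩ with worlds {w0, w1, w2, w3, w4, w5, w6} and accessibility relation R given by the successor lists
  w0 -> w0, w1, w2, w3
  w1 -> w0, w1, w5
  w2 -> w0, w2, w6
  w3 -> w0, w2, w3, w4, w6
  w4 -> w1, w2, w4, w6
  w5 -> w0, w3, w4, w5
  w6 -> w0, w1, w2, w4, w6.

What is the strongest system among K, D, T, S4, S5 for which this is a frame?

T

Serial (axiom D): yes — every world has a successor (e.g. w0 R w0).
Reflexive (axiom T): yes — every world is R-related to itself.
Transitive (axiom 4): no — w0 R w1 and w1 R w5, but not w0 R w5.
Euclidean (axiom 5): no — w0 R w1 and w0 R w2, but not w1 R w2.
So F validates K, D, T; S4 would additionally require R to be transitive. The strongest is T.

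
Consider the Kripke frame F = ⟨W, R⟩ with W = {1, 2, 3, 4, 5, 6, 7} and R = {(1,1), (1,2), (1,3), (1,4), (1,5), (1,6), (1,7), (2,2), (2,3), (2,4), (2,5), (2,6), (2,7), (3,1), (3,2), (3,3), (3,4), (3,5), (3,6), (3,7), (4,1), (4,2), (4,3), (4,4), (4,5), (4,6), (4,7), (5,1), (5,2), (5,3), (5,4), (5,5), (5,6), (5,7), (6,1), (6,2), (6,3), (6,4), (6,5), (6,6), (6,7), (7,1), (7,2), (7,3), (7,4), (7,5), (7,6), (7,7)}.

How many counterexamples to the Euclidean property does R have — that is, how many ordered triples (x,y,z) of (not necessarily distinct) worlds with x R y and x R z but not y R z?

Enumerating: (1,2,1), (3,2,1), (4,2,1), (5,2,1), (6,2,1), (7,2,1).

6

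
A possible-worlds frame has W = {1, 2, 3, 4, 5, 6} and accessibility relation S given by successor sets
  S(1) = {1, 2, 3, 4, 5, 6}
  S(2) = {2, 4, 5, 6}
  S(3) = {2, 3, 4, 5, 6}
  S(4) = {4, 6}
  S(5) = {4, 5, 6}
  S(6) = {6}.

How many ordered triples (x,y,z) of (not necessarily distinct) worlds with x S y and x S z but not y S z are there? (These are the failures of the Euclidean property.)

Enumerating: (1,2,1), (1,2,3), (1,3,1), (1,4,1), (1,4,2), (1,4,3), (1,4,5), (1,5,1), (1,5,2), (1,5,3), (1,6,1), (1,6,2), … and 23 more.
Total: 35.

35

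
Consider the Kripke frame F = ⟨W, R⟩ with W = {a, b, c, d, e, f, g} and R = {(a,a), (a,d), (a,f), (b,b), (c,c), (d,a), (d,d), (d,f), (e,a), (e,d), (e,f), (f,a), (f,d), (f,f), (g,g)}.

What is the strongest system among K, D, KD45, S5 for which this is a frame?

KD45

Serial (axiom D): yes — every world has a successor (e.g. a R a).
Euclidean (axiom 5): yes — any two successors of a common world are R-related.
Transitive (axiom 4): yes — every two-step R-path is closed by a direct edge.
Reflexive (axiom T): no — e is not related to itself.
So F validates K, D, KD45; S5 would additionally require R to be reflexive. The strongest is KD45.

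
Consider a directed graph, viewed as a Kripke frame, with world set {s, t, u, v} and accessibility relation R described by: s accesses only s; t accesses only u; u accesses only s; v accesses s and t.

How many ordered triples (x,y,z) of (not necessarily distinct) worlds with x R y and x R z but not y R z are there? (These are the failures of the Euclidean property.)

4

Enumerating: (t,u,u), (v,s,t), (v,t,s), (v,t,t).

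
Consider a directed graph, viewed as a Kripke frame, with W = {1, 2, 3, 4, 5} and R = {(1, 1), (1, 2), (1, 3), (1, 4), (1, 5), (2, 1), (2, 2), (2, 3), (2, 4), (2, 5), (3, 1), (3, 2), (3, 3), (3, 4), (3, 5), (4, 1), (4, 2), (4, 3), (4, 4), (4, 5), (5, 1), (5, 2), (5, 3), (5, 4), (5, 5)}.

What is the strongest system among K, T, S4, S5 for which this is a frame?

S5

Reflexive (axiom T): yes — every world is R-related to itself.
Transitive (axiom 4): yes — every two-step R-path is closed by a direct edge.
Euclidean (axiom 5): yes — any two successors of a common world are R-related.
So F validates K, T, S4, S5. The strongest is S5.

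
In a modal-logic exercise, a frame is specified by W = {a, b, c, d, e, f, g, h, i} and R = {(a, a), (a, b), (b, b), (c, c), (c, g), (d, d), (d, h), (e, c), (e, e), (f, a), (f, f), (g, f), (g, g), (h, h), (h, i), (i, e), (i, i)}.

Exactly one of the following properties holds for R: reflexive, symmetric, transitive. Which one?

Reflexive: yes — every world is R-related to itself.
Symmetric: no — a R b but not b R a.
Transitive: no — c R g and g R f, but not c R f.
Only reflexive holds.

reflexive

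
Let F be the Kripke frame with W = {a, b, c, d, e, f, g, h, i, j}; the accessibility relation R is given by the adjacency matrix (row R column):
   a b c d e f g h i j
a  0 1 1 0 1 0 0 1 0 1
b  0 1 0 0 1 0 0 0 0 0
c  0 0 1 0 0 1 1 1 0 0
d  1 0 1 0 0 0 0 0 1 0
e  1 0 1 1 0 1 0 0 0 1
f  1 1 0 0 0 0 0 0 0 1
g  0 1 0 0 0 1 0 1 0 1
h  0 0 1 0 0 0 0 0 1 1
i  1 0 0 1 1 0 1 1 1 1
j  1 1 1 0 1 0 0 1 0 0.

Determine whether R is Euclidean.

No

Euclidean: no — a R b and a R c, but not b R c.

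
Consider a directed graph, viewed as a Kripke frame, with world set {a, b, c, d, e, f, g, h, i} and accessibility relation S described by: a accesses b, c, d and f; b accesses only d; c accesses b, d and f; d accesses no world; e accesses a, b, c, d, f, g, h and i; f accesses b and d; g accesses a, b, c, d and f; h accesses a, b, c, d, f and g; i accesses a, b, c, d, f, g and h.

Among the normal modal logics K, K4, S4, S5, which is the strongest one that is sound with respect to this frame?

Transitive (axiom 4): yes — every two-step S-path is closed by a direct edge.
Reflexive (axiom T): no — a is not related to itself.
Euclidean (axiom 5): no — a S b and a S c, but not b S c.
So F validates K, K4; S4 would additionally require S to be reflexive. The strongest is K4.

K4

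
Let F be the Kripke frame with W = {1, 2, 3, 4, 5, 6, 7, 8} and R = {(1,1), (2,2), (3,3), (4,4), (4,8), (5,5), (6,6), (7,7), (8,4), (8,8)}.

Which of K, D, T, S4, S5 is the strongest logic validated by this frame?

S5

Serial (axiom D): yes — every world has a successor (e.g. 1 R 1).
Reflexive (axiom T): yes — every world is R-related to itself.
Transitive (axiom 4): yes — every two-step R-path is closed by a direct edge.
Euclidean (axiom 5): yes — any two successors of a common world are R-related.
So F validates K, D, T, S4, S5. The strongest is S5.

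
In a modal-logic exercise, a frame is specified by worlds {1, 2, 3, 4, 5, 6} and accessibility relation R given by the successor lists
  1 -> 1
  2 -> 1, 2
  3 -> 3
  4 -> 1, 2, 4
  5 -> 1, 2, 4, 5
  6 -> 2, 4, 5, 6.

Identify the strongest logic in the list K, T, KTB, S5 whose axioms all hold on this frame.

T

Reflexive (axiom T): yes — every world is R-related to itself.
Symmetric (axiom B): no — 2 R 1 but not 1 R 2.
Euclidean (axiom 5): no — 4 R 1 and 4 R 2, but not 1 R 2.
So F validates K, T; KTB would additionally require R to be symmetric. The strongest is T.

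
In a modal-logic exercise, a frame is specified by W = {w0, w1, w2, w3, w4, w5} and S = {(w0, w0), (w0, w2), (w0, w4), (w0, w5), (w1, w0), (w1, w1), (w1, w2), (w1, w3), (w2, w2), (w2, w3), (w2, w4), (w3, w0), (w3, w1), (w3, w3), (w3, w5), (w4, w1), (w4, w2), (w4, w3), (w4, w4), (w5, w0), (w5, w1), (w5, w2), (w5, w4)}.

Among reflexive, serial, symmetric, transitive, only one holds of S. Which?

Reflexive: no — w5 is not related to itself.
Serial: yes — every world has a successor (e.g. w0 S w0).
Symmetric: no — w0 S w2 but not w2 S w0.
Transitive: no — w0 S w2 and w2 S w3, but not w0 S w3.
Only serial holds.

serial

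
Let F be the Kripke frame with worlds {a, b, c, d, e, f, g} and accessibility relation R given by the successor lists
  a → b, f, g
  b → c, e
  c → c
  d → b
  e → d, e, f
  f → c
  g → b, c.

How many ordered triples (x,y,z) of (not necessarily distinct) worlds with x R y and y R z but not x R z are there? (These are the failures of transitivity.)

11

Enumerating: (a,b,c), (a,b,e), (a,f,c), (a,g,c), (b,e,d), (b,e,f), (d,b,c), (d,b,e), (e,d,b), (e,f,c), (g,b,e).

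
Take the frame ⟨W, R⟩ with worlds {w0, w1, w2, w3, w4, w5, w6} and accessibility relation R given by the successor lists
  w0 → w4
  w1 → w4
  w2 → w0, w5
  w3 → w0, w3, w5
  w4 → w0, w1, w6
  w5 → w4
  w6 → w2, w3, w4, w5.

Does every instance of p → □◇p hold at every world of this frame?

Axiom B corresponds to the accessibility relation being symmetric.
Symmetric: no — w2 R w0 but not w0 R w2.

No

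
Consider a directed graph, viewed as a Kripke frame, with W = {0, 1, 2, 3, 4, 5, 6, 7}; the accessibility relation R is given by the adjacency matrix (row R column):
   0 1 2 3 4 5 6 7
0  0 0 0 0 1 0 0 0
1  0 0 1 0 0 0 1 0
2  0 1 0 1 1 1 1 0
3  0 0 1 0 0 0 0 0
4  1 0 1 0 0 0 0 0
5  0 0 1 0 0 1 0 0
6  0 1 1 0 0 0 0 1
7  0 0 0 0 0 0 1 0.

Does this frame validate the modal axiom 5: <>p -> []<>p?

No

The schema 5 characterises exactly the Euclidean frames.
Euclidean: no — 2 R 1 and 2 R 3, but not 1 R 3.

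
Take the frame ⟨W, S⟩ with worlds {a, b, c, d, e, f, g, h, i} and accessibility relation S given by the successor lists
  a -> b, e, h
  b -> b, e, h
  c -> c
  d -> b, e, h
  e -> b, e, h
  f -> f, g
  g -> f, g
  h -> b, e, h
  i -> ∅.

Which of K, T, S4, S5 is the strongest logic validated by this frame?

K

Reflexive (axiom T): no — a is not related to itself.
Transitive (axiom 4): yes — every two-step S-path is closed by a direct edge.
Euclidean (axiom 5): yes — any two successors of a common world are S-related.
So F validates K; T would additionally require S to be reflexive. The strongest is K.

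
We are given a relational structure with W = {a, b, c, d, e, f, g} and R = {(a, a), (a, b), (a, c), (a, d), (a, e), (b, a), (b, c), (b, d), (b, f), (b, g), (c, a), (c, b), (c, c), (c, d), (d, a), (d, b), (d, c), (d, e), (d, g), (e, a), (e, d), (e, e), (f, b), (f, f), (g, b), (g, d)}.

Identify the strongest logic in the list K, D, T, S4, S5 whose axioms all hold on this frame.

D

Serial (axiom D): yes — every world has a successor (e.g. a R a).
Reflexive (axiom T): no — b is not related to itself.
Transitive (axiom 4): no — a R b and b R f, but not a R f.
Euclidean (axiom 5): no — a R b and a R e, but not b R e.
So F validates K, D; T would additionally require R to be reflexive. The strongest is D.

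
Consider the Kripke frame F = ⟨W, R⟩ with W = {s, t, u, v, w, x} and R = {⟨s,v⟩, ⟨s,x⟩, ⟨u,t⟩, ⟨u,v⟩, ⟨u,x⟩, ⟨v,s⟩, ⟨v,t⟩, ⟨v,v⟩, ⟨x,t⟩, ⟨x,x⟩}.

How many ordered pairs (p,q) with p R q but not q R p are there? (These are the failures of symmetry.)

6

Enumerating: (s,x), (u,t), (u,v), (u,x), (v,t), (x,t).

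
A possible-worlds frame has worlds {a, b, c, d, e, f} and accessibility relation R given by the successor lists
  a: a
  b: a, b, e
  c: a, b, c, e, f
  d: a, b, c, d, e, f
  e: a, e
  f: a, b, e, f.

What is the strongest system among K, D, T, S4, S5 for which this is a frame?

S4

Serial (axiom D): yes — every world has a successor (e.g. a R a).
Reflexive (axiom T): yes — every world is R-related to itself.
Transitive (axiom 4): yes — every two-step R-path is closed by a direct edge.
Euclidean (axiom 5): no — b R a and b R e, but not a R e.
So F validates K, D, T, S4; S5 would additionally require R to be Euclidean. The strongest is S4.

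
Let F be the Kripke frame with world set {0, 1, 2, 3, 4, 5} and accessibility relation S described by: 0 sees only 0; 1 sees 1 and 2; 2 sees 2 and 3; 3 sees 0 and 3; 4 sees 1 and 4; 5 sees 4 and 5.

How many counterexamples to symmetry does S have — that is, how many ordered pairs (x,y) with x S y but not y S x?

Enumerating: (1,2), (2,3), (3,0), (4,1), (5,4).

5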